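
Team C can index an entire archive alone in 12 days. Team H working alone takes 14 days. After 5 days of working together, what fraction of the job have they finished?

65/84

Combined rate: 1/12 + 1/14 = (7 + 6)/84 = 13/84 per day.
In 5 days they complete 5·13/84 = 65/84 of the job.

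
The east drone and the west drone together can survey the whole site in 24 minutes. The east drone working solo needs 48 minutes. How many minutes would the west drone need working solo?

Combined rate is 1/24 per minute.
Known contribution: 1/48 per minute.
So the west drone's rate is 1/24 − 1/48 = 1/48, meaning 48 minutes alone.

48 minutes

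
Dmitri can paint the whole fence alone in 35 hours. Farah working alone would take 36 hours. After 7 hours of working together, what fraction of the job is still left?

109/180

Combined rate: 1/35 + 1/36 = (36 + 35)/1260 = 71/1260 per hour.
In 7 hours they complete 7·71/1260 = 71/180 of the job.
So 109/180 remains.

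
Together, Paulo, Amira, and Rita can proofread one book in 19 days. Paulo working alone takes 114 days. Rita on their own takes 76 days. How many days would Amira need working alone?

228/7 days

Combined rate is 1/19 per day.
Known contribution: 1/114 + 1/76 = (2 + 3)/228 = 5/228 per day.
So Amira's rate is 1/19 − 5/228 = 7/228, meaning 228/7 days alone.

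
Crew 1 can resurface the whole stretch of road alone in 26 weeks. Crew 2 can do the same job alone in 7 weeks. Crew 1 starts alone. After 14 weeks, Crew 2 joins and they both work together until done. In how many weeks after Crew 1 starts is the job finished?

In the first 14 weeks Crew 1 alone does 14/26 = 7/13 of the job, leaving 6/13.
Once everyone is working, combined rate: 1/26 + 1/7 = (7 + 26)/182 = 33/182 per week.
Remaining 6/13 at 33/182 per week takes 28/11 weeks.
Total from the start = 14 + 28/11 = 182/11 weeks.

182/11 weeks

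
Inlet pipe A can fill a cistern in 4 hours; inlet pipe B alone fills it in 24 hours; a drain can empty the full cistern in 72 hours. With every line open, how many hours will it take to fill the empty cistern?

Net rate = 1/4 + 1/24 − 1/72 = (18 + 3 − 1)/72 = 20/72 = 5/18 per hour.
Filling time = 1 ÷ (5/18) = 18/5 hours.

18/5 hours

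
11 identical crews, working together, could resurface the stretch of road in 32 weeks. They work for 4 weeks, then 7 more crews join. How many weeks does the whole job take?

One crew does 1/352 of the job per week.
After 4 weeks with 11 crews, 1/8 is done (7/8 left).
With 18 crews the rate is 18/352 = 9/176, so the rest takes 7/8 ÷ 9/176 = 154/9 weeks.
Total = 4 + 154/9 = 190/9 weeks.

190/9 weeks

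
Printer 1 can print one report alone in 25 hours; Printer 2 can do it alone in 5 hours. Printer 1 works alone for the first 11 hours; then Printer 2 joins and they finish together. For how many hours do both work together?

In 11 hours Printer 1 does 11/25 of the job, leaving 14/25.
Printer 1 and Printer 2 together work at 6/25 per hour, so finishing takes 14/25 ÷ 6/25 = 7/3 hours.

7/3 hours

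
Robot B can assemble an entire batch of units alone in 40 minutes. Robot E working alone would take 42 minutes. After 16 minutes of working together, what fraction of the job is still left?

Combined rate: 1/40 + 1/42 = (21 + 20)/840 = 41/840 per minute.
In 16 minutes they complete 16·41/840 = 82/105 of the job.
So 23/105 remains.

23/105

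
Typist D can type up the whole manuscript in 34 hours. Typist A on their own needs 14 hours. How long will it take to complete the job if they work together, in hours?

119/12 hours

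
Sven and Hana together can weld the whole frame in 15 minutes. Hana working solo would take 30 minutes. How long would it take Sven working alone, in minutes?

30 minutes

Combined rate is 1/15 per minute.
Known contribution: 1/30 per minute.
So Sven's rate is 1/15 − 1/30 = 1/30, meaning 30 minutes alone.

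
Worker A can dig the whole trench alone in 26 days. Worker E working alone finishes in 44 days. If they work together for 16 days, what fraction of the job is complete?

Combined rate: 1/26 + 1/44 = (22 + 13)/572 = 35/572 per day.
In 16 days they complete 16·35/572 = 140/143 of the job.

140/143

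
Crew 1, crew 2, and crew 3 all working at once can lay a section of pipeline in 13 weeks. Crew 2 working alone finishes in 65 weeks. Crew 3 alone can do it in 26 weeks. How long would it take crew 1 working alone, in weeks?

130/3 weeks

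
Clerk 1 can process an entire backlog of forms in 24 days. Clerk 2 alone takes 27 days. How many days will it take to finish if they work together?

Combined rate: 1/24 + 1/27 = (9 + 8)/216 = 17/216 per day.
Time = 1 ÷ (17/216) = 216/17 days.

216/17 days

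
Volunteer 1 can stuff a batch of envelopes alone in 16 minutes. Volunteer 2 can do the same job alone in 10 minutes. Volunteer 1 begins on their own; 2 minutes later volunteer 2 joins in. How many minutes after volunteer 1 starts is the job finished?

96/13 minutes

In the first 2 minutes volunteer 1 alone does 2/16 = 1/8 of the job, leaving 7/8.
Once everyone is working, combined rate: 1/16 + 1/10 = (5 + 8)/80 = 13/80 per minute.
Remaining 7/8 at 13/80 per minute takes 70/13 minutes.
Total from the start = 2 + 70/13 = 96/13 minutes.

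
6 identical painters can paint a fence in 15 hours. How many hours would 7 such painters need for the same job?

90/7 hours

Total work is 6·15 = 90 painter-hours.
With 7 painters: 90/7 hours.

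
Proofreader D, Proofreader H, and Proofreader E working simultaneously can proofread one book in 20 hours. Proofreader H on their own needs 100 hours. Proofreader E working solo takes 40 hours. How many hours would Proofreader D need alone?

200/3 hours

Combined rate is 1/20 per hour.
Known contribution: 1/100 + 1/40 = (2 + 5)/200 = 7/200 per hour.
So Proofreader D's rate is 1/20 − 7/200 = 3/200, meaning 200/3 hours alone.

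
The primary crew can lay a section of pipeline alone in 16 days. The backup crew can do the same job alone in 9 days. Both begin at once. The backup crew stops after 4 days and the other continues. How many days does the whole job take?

In the first 4 days the combined rate is 25/144, so 25/36 of the job is done, leaving 11/36.
After the backup crew leaves the rate is 1/16 per day; the remaining 11/36 takes 44/9 days.
Total = 4 + 44/9 = 80/9 days.

80/9 days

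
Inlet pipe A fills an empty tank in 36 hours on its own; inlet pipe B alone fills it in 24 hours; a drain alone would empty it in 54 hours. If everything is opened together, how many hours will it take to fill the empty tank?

216/11 hours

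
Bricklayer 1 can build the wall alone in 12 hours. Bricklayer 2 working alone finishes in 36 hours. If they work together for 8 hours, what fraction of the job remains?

1/9

Combined rate: 1/12 + 1/36 = (3 + 1)/36 = 4/36 = 1/9 per hour.
In 8 hours they complete 8·1/9 = 8/9 of the job.
So 1/9 remains.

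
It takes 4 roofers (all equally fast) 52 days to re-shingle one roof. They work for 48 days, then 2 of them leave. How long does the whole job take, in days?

One roofer does 1/208 of the job per day.
After 48 days with 4 roofers, 12/13 is done (1/13 left).
With 2 roofers the rate is 2/208 = 1/104, so the rest takes 1/13 ÷ 1/104 = 8 days.
Total = 48 + 8 = 56 days.

56 days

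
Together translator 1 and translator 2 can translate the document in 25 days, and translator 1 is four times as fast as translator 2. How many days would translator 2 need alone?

Let translator 2's rate be r; then translator 1's rate is 4r, so together (4 + 1)r = 5r = 1/25.
Thus r = 1/125 per day.
Translator 2 alone: 125 days; translator 1 alone: 125/4 days.

125 days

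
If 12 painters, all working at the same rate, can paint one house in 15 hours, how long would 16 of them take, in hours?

45/4 hours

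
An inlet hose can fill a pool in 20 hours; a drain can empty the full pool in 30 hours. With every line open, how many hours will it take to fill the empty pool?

Net rate = 1/20 − 1/30 = (3 − 2)/60 = 1/60 per hour.
Filling time = 1 ÷ (1/60) = 60 hours.

60 hours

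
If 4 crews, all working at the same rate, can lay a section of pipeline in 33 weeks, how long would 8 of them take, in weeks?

Total work is 4·33 = 132 crew-weeks.
With 8 crews: 132/8 = 33/2 weeks.

33/2 weeks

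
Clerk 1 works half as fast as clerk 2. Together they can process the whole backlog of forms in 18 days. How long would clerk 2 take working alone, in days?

Let clerk 2's rate be r; then clerk 1's rate is (1/2)r, so together (1/2 + 1)r = (3/2)r = 1/18.
Thus r = 1/27 per day.
Clerk 2 alone: 27 days; clerk 1 alone: 54 days.

27 days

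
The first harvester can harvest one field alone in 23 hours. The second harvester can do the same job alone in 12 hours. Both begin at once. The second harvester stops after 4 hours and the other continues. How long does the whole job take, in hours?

46/3 hours

In the first 4 hours the combined rate is 35/276, so 35/69 of the job is done, leaving 34/69.
After the second harvester leaves the rate is 1/23 per hour; the remaining 34/69 takes 34/3 hours.
Total = 4 + 34/3 = 46/3 hours.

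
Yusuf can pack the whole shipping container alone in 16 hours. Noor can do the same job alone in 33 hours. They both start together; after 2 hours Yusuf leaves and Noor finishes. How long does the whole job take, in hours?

231/8 hours

In the first 2 hours the combined rate is 49/528, so 49/264 of the job is done, leaving 215/264.
After Yusuf leaves the rate is 1/33 per hour; the remaining 215/264 takes 215/8 hours.
Total = 2 + 215/8 = 231/8 hours.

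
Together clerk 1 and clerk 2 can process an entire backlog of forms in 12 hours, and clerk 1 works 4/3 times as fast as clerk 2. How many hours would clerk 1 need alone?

21 hours

Let clerk 2's rate be r; then clerk 1's rate is (4/3)r, so together (4/3 + 1)r = (7/3)r = 1/12.
Thus r = 1/28 per hour.
Clerk 2 alone: 28 hours; clerk 1 alone: 21 hours.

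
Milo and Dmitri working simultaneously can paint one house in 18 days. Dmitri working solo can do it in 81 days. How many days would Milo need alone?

Combined rate is 1/18 per day.
Known contribution: 1/81 per day.
So Milo's rate is 1/18 − 1/81 = 7/162, meaning 162/7 days alone.

162/7 days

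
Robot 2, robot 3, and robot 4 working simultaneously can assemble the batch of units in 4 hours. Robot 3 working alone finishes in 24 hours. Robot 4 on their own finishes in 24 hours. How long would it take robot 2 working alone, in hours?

6 hours

Combined rate is 1/4 per hour.
Known contribution: 1/24 + 1/24 = (1 + 1)/24 = 2/24 = 1/12 per hour.
So robot 2's rate is 1/4 − 1/12 = 1/6, meaning 6 hours alone.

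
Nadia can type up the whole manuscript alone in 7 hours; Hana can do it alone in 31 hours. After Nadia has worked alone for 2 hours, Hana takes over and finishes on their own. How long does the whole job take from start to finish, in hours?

In 2 hours Nadia does 2/7 of the job, leaving 5/7.
Hana works at 1/31 per hour, so finishing takes 5/7 ÷ 1/31 = 155/7 hours.
Total time = 2 + 155/7 = 169/7 hours.

169/7 hours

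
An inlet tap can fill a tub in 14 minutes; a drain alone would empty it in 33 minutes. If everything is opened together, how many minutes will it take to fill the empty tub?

462/19 minutes

Net rate = 1/14 − 1/33 = (33 − 14)/462 = 19/462 per minute.
Filling time = 1 ÷ (19/462) = 462/19 minutes.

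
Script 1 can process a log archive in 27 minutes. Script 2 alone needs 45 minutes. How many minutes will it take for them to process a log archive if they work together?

135/8 minutes

Combined rate: 1/27 + 1/45 = (5 + 3)/135 = 8/135 per minute.
Time = 1 ÷ (8/135) = 135/8 minutes.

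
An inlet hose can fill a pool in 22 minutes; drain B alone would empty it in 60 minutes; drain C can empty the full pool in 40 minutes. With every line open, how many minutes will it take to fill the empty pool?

264 minutes

Net rate = 1/22 − 1/60 − 1/40 = (60 − 22 − 33)/1320 = 5/1320 = 1/264 per minute.
Filling time = 1 ÷ (1/264) = 264 minutes.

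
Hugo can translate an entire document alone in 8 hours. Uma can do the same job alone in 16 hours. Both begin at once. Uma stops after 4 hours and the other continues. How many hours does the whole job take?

In the first 4 hours the combined rate is 3/16, so 3/4 of the job is done, leaving 1/4.
After Uma leaves the rate is 1/8 per hour; the remaining 1/4 takes 2 hours.
Total = 4 + 2 = 6 hours.

6 hours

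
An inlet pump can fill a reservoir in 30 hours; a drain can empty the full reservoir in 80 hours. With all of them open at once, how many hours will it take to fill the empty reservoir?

Net rate = 1/30 − 1/80 = (8 − 3)/240 = 5/240 = 1/48 per hour.
Filling time = 1 ÷ (1/48) = 48 hours.

48 hours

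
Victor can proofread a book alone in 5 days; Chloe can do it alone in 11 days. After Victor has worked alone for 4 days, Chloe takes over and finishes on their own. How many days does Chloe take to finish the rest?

In 4 days Victor does 4/5 of the job, leaving 1/5.
Chloe works at 1/11 per day, so finishing takes 1/5 ÷ 1/11 = 11/5 days.

11/5 days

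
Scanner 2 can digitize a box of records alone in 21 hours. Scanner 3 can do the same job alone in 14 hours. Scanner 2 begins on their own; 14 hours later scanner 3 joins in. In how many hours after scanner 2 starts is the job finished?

84/5 hours

In the first 14 hours scanner 2 alone does 14/21 = 2/3 of the job, leaving 1/3.
Once everyone is working, combined rate: 1/21 + 1/14 = (2 + 3)/42 = 5/42 per hour.
Remaining 1/3 at 5/42 per hour takes 14/5 hours.
Total from the start = 14 + 14/5 = 84/5 hours.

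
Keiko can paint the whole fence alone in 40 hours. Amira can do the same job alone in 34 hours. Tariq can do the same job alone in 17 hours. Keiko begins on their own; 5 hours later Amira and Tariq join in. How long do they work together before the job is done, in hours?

85/11 hours

In the first 5 hours Keiko alone does 5/40 = 1/8 of the job, leaving 7/8.
Once everyone is working, combined rate: 1/40 + 1/34 + 1/17 = (17 + 20 + 40)/680 = 77/680 per hour.
Remaining 7/8 at 77/680 per hour takes 85/11 hours.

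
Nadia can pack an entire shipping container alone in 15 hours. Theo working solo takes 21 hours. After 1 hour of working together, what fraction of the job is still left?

31/35

Combined rate: 1/15 + 1/21 = (7 + 5)/105 = 12/105 = 4/35 per hour.
In 1 hour they complete 1·4/35 = 4/35 of the job.
So 31/35 remains.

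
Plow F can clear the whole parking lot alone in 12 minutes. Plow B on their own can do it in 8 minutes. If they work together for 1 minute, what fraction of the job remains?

19/24

Combined rate: 1/12 + 1/8 = (2 + 3)/24 = 5/24 per minute.
In 1 minute they complete 1·5/24 = 5/24 of the job.
So 19/24 remains.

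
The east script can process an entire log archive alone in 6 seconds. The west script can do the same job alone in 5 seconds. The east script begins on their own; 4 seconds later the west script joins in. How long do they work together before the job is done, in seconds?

In the first 4 seconds the east script alone does 4/6 = 2/3 of the job, leaving 1/3.
Once everyone is working, combined rate: 1/6 + 1/5 = (5 + 6)/30 = 11/30 per second.
Remaining 1/3 at 11/30 per second takes 10/11 seconds.

10/11 seconds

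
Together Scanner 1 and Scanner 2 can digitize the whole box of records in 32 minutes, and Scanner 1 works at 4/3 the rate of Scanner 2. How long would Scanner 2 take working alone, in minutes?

224/3 minutes

Let Scanner 2's rate be r; then Scanner 1's rate is (4/3)r, so together (4/3 + 1)r = (7/3)r = 1/32.
Thus r = 3/224 per minute.
Scanner 2 alone: 224/3 minutes; Scanner 1 alone: 56 minutes.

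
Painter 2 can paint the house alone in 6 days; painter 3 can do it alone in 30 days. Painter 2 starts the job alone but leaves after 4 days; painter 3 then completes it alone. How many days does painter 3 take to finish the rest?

10 days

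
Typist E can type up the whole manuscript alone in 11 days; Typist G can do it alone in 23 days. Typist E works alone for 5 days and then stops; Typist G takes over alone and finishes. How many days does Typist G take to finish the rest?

In 5 days Typist E does 5/11 of the job, leaving 6/11.
Typist G works at 1/23 per day, so finishing takes 6/11 ÷ 1/23 = 138/11 days.

138/11 days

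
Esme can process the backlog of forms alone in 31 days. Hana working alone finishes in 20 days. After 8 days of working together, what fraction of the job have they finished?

102/155

Combined rate: 1/31 + 1/20 = (20 + 31)/620 = 51/620 per day.
In 8 days they complete 8·51/620 = 102/155 of the job.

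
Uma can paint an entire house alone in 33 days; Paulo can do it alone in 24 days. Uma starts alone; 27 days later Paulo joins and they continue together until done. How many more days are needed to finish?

In 27 days Uma does 27/33 = 9/11 of the job, leaving 2/11.
Uma and Paulo together work at 19/264 per day, so finishing takes 2/11 ÷ 19/264 = 48/19 days.

48/19 days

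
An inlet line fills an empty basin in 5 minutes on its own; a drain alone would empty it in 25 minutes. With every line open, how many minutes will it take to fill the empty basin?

Net rate = 1/5 − 1/25 = (5 − 1)/25 = 4/25 per minute.
Filling time = 1 ÷ (4/25) = 25/4 minutes.

25/4 minutes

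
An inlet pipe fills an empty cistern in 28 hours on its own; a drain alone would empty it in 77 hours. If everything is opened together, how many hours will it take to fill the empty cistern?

Net rate = 1/28 − 1/77 = (11 − 4)/308 = 7/308 = 1/44 per hour.
Filling time = 1 ÷ (1/44) = 44 hours.

44 hours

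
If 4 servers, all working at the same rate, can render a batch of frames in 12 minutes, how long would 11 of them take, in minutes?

48/11 minutes

Total work is 4·12 = 48 server-minutes.
With 11 servers: 48/11 minutes.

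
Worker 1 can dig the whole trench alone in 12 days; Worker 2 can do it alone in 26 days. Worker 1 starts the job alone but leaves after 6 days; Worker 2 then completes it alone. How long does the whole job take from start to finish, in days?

In 6 days Worker 1 does 6/12 = 1/2 of the job, leaving 1/2.
Worker 2 works at 1/26 per day, so finishing takes 1/2 ÷ 1/26 = 13 days.
Total time = 6 + 13 = 19 days.

19 days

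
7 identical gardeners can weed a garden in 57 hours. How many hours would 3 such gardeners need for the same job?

Total work is 7·57 = 399 gardener-hours.
With 3 gardeners: 399/3 = 133 hours.

133 hours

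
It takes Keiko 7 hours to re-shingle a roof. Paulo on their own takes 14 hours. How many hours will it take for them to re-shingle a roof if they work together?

Combined rate: 1/7 + 1/14 = (2 + 1)/14 = 3/14 per hour.
Time = 1 ÷ (3/14) = 14/3 hours.

14/3 hours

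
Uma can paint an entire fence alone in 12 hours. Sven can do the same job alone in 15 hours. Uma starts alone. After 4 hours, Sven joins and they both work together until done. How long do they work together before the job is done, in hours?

In the first 4 hours Uma alone does 4/12 = 1/3 of the job, leaving 2/3.
Once everyone is working, combined rate: 1/12 + 1/15 = (5 + 4)/60 = 9/60 = 3/20 per hour.
Remaining 2/3 at 3/20 per hour takes 40/9 hours.

40/9 hours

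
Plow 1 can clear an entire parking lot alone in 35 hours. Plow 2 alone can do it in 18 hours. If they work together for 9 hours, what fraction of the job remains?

17/70

Combined rate: 1/35 + 1/18 = (18 + 35)/630 = 53/630 per hour.
In 9 hours they complete 9·53/630 = 53/70 of the job.
So 17/70 remains.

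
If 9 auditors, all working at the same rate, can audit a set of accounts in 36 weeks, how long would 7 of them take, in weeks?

Total work is 9·36 = 324 auditor-weeks.
With 7 auditors: 324/7 weeks.

324/7 weeks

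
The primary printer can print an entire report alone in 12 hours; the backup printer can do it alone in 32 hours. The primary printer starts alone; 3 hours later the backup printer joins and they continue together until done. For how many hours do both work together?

72/11 hours

In 3 hours the primary printer does 3/12 = 1/4 of the job, leaving 3/4.
The primary printer and the backup printer together work at 11/96 per hour, so finishing takes 3/4 ÷ 11/96 = 72/11 hours.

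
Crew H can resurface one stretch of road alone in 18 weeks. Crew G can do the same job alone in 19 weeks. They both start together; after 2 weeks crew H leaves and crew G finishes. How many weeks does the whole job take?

In the first 2 weeks the combined rate is 37/342, so 37/171 of the job is done, leaving 134/171.
After crew H leaves the rate is 1/19 per week; the remaining 134/171 takes 134/9 weeks.
Total = 2 + 134/9 = 152/9 weeks.

152/9 weeks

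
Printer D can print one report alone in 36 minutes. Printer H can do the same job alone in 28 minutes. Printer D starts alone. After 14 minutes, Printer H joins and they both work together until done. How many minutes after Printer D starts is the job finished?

189/8 minutes

In the first 14 minutes Printer D alone does 14/36 = 7/18 of the job, leaving 11/18.
Once everyone is working, combined rate: 1/36 + 1/28 = (7 + 9)/252 = 16/252 = 4/63 per minute.
Remaining 11/18 at 4/63 per minute takes 77/8 minutes.
Total from the start = 14 + 77/8 = 189/8 minutes.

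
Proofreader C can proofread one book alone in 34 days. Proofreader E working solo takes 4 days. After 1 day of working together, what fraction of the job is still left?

Combined rate: 1/34 + 1/4 = (2 + 17)/68 = 19/68 per day.
In 1 day they complete 1·19/68 = 19/68 of the job.
So 49/68 remains.

49/68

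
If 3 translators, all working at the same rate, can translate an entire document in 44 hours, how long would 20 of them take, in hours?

33/5 hours

Total work is 3·44 = 132 translator-hours.
With 20 translators: 132/20 = 33/5 hours.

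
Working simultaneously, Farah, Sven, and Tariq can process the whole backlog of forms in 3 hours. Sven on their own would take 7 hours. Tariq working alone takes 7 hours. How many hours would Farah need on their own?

Combined rate is 1/3 per hour.
Known contribution: 1/7 + 1/7 = (1 + 1)/7 = 2/7 per hour.
So Farah's rate is 1/3 − 2/7 = 1/21, meaning 21 hours alone.

21 hours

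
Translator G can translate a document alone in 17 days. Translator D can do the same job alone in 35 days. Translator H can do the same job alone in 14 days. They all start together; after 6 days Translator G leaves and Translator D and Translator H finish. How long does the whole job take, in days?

110/17 days

In the first 6 days the combined rate is 27/170, so 81/85 of the job is done, leaving 4/85.
After Translator G leaves the rate is 1/10 per day; the remaining 4/85 takes 8/17 days.
Total = 6 + 8/17 = 110/17 days.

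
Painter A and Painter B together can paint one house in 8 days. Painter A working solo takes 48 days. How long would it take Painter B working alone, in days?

Combined rate is 1/8 per day.
Known contribution: 1/48 per day.
So Painter B's rate is 1/8 − 1/48 = 5/48, meaning 48/5 days alone.

48/5 days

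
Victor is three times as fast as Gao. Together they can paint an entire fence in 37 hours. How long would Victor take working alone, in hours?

Let Gao's rate be r; then Victor's rate is 3r, so together (3 + 1)r = 4r = 1/37.
Thus r = 1/148 per hour.
Gao alone: 148 hours; Victor alone: 148/3 hours.

148/3 hours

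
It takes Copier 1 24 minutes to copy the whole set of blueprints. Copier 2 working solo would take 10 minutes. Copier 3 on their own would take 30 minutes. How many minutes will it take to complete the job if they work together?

40/7 minutes

Combined rate: 1/24 + 1/10 + 1/30 = (5 + 12 + 4)/120 = 21/120 = 7/40 per minute.
Time = 1 ÷ (7/40) = 40/7 minutes.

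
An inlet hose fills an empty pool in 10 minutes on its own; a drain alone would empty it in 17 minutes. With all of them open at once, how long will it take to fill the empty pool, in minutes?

170/7 minutes

Net rate = 1/10 − 1/17 = (17 − 10)/170 = 7/170 per minute.
Filling time = 1 ÷ (7/170) = 170/7 minutes.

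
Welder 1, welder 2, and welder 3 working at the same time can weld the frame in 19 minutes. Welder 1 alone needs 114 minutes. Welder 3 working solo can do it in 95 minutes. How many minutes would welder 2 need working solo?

30 minutes

Combined rate is 1/19 per minute.
Known contribution: 1/114 + 1/95 = (5 + 6)/570 = 11/570 per minute.
So welder 2's rate is 1/19 − 11/570 = 1/30, meaning 30 minutes alone.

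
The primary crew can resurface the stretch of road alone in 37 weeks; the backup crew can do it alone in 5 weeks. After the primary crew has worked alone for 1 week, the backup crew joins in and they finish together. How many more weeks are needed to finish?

In 1 week the primary crew does 1/37 of the job, leaving 36/37.
The primary crew and the backup crew together work at 42/185 per week, so finishing takes 36/37 ÷ 42/185 = 30/7 weeks.

30/7 weeks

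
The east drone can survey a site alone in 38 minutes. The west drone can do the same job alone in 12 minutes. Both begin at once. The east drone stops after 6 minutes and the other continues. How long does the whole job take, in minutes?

192/19 minutes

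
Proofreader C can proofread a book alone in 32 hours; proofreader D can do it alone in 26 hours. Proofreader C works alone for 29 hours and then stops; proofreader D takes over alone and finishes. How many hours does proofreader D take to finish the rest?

39/16 hours

In 29 hours proofreader C does 29/32 of the job, leaving 3/32.
Proofreader D works at 1/26 per hour, so finishing takes 3/32 ÷ 1/26 = 39/16 hours.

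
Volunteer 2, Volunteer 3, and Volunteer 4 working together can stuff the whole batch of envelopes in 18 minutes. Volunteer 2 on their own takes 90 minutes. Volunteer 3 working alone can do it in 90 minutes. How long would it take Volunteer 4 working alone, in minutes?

30 minutes

Combined rate is 1/18 per minute.
Known contribution: 1/90 + 1/90 = (1 + 1)/90 = 2/90 = 1/45 per minute.
So Volunteer 4's rate is 1/18 − 1/45 = 1/30, meaning 30 minutes alone.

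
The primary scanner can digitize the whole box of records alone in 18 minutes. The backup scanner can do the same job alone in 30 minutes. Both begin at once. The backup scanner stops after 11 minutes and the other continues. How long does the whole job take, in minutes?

In the first 11 minutes the combined rate is 4/45, so 44/45 of the job is done, leaving 1/45.
After the backup scanner leaves the rate is 1/18 per minute; the remaining 1/45 takes 2/5 minutes.
Total = 11 + 2/5 = 57/5 minutes.

57/5 minutes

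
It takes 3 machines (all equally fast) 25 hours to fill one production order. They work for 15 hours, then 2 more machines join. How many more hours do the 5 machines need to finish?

One machine does 1/75 of the job per hour.
After 15 hours with 3 machines, 3/5 is done (2/5 left).
With 5 machines the rate is 5/75 = 1/15, so the rest takes 2/5 ÷ 1/15 = 6 hours.

6 hours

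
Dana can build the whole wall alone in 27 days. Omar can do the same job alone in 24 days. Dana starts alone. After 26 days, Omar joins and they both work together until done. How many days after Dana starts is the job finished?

In the first 26 days Dana alone does 26/27 of the job, leaving 1/27.
Once everyone is working, combined rate: 1/27 + 1/24 = (8 + 9)/216 = 17/216 per day.
Remaining 1/27 at 17/216 per day takes 8/17 days.
Total from the start = 26 + 8/17 = 450/17 days.

450/17 days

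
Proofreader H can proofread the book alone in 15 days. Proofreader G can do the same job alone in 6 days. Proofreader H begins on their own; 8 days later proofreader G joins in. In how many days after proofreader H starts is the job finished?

In the first 8 days proofreader H alone does 8/15 of the job, leaving 7/15.
Once everyone is working, combined rate: 1/15 + 1/6 = (2 + 5)/30 = 7/30 per day.
Remaining 7/15 at 7/30 per day takes 2 days.
Total from the start = 8 + 2 = 10 days.

10 days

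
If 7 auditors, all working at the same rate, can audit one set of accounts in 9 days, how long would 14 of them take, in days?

Total work is 7·9 = 63 auditor-days.
With 14 auditors: 63/14 = 9/2 days.

9/2 days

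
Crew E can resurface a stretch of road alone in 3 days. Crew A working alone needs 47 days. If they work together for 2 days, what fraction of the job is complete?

100/141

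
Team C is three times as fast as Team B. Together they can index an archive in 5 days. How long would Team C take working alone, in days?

Let Team B's rate be r; then Team C's rate is 3r, so together (3 + 1)r = 4r = 1/5.
Thus r = 1/20 per day.
Team B alone: 20 days; Team C alone: 20/3 days.

20/3 days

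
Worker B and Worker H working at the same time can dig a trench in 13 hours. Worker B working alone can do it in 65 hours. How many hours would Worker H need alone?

65/4 hours

Combined rate is 1/13 per hour.
Known contribution: 1/65 per hour.
So Worker H's rate is 1/13 − 1/65 = 4/65, meaning 65/4 hours alone.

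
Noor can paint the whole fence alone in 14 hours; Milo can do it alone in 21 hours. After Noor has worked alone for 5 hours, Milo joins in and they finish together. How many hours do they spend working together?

27/5 hours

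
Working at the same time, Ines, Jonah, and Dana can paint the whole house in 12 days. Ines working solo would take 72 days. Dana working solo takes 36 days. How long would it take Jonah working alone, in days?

Combined rate is 1/12 per day.
Known contribution: 1/72 + 1/36 = (1 + 2)/72 = 3/72 = 1/24 per day.
So Jonah's rate is 1/12 − 1/24 = 1/24, meaning 24 days alone.

24 days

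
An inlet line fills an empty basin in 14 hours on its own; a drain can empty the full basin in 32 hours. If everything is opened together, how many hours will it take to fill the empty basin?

Net rate = 1/14 − 1/32 = (16 − 7)/224 = 9/224 per hour.
Filling time = 1 ÷ (9/224) = 224/9 hours.

224/9 hours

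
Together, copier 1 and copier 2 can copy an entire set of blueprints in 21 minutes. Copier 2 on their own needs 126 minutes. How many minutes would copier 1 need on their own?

Combined rate is 1/21 per minute.
Known contribution: 1/126 per minute.
So copier 1's rate is 1/21 − 1/126 = 5/126, meaning 126/5 minutes alone.

126/5 minutes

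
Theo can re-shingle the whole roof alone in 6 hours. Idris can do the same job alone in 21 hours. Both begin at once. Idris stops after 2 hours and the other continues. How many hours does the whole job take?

38/7 hours

In the first 2 hours the combined rate is 3/14, so 3/7 of the job is done, leaving 4/7.
After Idris leaves the rate is 1/6 per hour; the remaining 4/7 takes 24/7 hours.
Total = 2 + 24/7 = 38/7 hours.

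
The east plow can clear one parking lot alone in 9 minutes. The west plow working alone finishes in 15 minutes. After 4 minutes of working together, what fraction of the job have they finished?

32/45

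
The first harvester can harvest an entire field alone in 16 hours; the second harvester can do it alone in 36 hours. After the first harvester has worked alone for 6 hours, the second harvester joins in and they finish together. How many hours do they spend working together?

90/13 hours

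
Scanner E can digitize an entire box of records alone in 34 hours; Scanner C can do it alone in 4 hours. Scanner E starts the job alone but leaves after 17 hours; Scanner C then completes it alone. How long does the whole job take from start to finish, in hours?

19 hours

In 17 hours Scanner E does 17/34 = 1/2 of the job, leaving 1/2.
Scanner C works at 1/4 per hour, so finishing takes 1/2 ÷ 1/4 = 2 hours.
Total time = 17 + 2 = 19 hours.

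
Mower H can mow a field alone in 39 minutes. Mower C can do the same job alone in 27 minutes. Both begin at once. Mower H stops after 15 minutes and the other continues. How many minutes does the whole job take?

216/13 minutes

In the first 15 minutes the combined rate is 22/351, so 110/117 of the job is done, leaving 7/117.
After Mower H leaves the rate is 1/27 per minute; the remaining 7/117 takes 21/13 minutes.
Total = 15 + 21/13 = 216/13 minutes.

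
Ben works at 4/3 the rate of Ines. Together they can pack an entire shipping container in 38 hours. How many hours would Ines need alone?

Let Ines's rate be r; then Ben's rate is (4/3)r, so together (4/3 + 1)r = (7/3)r = 1/38.
Thus r = 3/266 per hour.
Ines alone: 266/3 hours; Ben alone: 133/2 hours.

266/3 hours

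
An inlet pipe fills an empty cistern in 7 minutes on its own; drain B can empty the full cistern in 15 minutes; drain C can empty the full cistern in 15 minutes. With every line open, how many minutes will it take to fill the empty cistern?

105 minutes

Net rate = 1/7 − 1/15 − 1/15 = (15 − 7 − 7)/105 = 1/105 per minute.
Filling time = 1 ÷ (1/105) = 105 minutes.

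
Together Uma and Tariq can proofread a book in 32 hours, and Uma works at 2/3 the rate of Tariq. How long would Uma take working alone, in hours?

Let Tariq's rate be r; then Uma's rate is (2/3)r, so together (2/3 + 1)r = (5/3)r = 1/32.
Thus r = 3/160 per hour.
Tariq alone: 160/3 hours; Uma alone: 80 hours.

80 hours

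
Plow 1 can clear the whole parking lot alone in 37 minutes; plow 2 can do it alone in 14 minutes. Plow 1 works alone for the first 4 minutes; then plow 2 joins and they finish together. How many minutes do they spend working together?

154/17 minutes

In 4 minutes plow 1 does 4/37 of the job, leaving 33/37.
Plow 1 and plow 2 together work at 51/518 per minute, so finishing takes 33/37 ÷ 51/518 = 154/17 minutes.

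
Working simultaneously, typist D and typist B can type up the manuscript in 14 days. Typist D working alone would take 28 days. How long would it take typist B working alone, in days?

Combined rate is 1/14 per day.
Known contribution: 1/28 per day.
So typist B's rate is 1/14 − 1/28 = 1/28, meaning 28 days alone.

28 days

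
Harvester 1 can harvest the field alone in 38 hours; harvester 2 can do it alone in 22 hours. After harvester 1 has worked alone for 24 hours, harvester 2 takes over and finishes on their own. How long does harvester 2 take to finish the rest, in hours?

In 24 hours harvester 1 does 24/38 = 12/19 of the job, leaving 7/19.
Harvester 2 works at 1/22 per hour, so finishing takes 7/19 ÷ 1/22 = 154/19 hours.

154/19 hours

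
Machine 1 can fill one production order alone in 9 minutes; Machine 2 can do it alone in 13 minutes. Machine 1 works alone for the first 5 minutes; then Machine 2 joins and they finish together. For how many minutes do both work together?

26/11 minutes

In 5 minutes Machine 1 does 5/9 of the job, leaving 4/9.
Machine 1 and Machine 2 together work at 22/117 per minute, so finishing takes 4/9 ÷ 22/117 = 26/11 minutes.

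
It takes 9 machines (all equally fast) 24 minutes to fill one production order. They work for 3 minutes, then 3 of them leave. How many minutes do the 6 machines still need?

63/2 minutes

One machine does 1/216 of the job per minute.
After 3 minutes with 9 machines, 1/8 is done (7/8 left).
With 6 machines the rate is 6/216 = 1/36, so the rest takes 7/8 ÷ 1/36 = 63/2 minutes.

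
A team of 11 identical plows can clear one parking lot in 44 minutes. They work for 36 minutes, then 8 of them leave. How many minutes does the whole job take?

One plow does 1/484 of the job per minute.
After 36 minutes with 11 plows, 9/11 is done (2/11 left).
With 3 plows the rate is 3/484, so the rest takes 2/11 ÷ 3/484 = 88/3 minutes.
Total = 36 + 88/3 = 196/3 minutes.

196/3 minutes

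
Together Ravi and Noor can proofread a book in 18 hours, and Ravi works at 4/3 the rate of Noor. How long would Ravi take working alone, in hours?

63/2 hours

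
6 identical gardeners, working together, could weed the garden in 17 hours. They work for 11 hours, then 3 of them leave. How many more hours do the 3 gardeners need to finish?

12 hours

One gardener does 1/102 of the job per hour.
After 11 hours with 6 gardeners, 11/17 is done (6/17 left).
With 3 gardeners the rate is 3/102 = 1/34, so the rest takes 6/17 ÷ 1/34 = 12 hours.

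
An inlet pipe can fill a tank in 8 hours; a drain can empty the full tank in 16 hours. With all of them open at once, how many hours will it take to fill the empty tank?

16 hours

Net rate = 1/8 − 1/16 = (2 − 1)/16 = 1/16 per hour.
Filling time = 1 ÷ (1/16) = 16 hours.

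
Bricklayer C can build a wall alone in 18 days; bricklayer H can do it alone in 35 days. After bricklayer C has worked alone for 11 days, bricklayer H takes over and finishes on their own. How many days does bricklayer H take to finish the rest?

245/18 days

In 11 days bricklayer C does 11/18 of the job, leaving 7/18.
Bricklayer H works at 1/35 per day, so finishing takes 7/18 ÷ 1/35 = 245/18 days.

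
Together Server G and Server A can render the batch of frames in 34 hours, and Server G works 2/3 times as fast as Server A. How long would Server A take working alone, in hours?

Let Server A's rate be r; then Server G's rate is (2/3)r, so together (2/3 + 1)r = (5/3)r = 1/34.
Thus r = 3/170 per hour.
Server A alone: 170/3 hours; Server G alone: 85 hours.

170/3 hours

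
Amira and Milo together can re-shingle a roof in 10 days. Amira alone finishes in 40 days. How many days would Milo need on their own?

40/3 days

Combined rate is 1/10 per day.
Known contribution: 1/40 per day.
So Milo's rate is 1/10 − 1/40 = 3/40, meaning 40/3 days alone.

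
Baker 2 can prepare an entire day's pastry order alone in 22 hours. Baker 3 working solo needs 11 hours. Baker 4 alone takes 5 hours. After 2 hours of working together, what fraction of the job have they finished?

Combined rate: 1/22 + 1/11 + 1/5 = (5 + 10 + 22)/110 = 37/110 per hour.
In 2 hours they complete 2·37/110 = 37/55 of the job.

37/55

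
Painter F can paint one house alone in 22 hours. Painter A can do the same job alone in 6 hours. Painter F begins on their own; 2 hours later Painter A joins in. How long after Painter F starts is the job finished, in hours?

44/7 hours

In the first 2 hours Painter F alone does 2/22 = 1/11 of the job, leaving 10/11.
Once everyone is working, combined rate: 1/22 + 1/6 = (3 + 11)/66 = 14/66 = 7/33 per hour.
Remaining 10/11 at 7/33 per hour takes 30/7 hours.
Total from the start = 2 + 30/7 = 44/7 hours.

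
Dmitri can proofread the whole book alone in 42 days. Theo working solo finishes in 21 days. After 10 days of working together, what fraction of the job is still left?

Combined rate: 1/42 + 1/21 = (1 + 2)/42 = 3/42 = 1/14 per day.
In 10 days they complete 10·1/14 = 5/7 of the job.
So 2/7 remains.

2/7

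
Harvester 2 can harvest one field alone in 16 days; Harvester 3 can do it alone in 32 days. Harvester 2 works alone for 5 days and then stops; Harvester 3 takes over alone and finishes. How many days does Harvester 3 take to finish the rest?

22 days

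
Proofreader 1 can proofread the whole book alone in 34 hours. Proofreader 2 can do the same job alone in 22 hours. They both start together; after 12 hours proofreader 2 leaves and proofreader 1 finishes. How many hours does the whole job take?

In the first 12 hours the combined rate is 14/187, so 168/187 of the job is done, leaving 19/187.
After proofreader 2 leaves the rate is 1/34 per hour; the remaining 19/187 takes 38/11 hours.
Total = 12 + 38/11 = 170/11 hours.

170/11 hours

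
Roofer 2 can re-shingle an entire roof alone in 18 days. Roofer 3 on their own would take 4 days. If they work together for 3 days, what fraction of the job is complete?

Combined rate: 1/18 + 1/4 = (2 + 9)/36 = 11/36 per day.
In 3 days they complete 3·11/36 = 11/12 of the job.

11/12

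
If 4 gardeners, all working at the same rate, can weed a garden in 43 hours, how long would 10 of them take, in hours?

Total work is 4·43 = 172 gardener-hours.
With 10 gardeners: 172/10 = 86/5 hours.

86/5 hours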